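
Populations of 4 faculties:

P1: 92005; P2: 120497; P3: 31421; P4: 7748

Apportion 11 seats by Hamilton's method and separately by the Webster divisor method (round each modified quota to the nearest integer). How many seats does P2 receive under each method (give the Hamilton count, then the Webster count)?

Hamilton: P1 4, P2 5, P3 2, P4 0.
Webster: P1 4, P2 6, P3 1, P4 0.
P2 gets 5 under Hamilton and 6 under Webster.

5 and 6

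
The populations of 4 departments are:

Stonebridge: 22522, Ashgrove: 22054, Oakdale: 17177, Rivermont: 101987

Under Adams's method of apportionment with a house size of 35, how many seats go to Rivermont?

Standard divisor 163740/35 ≈ 4678.286; standard quotas: Stonebridge 4.814, Ashgrove 4.714, Oakdale 3.672, Rivermont 21.800.
Rounding up gives 5, 5, 4, 22 = 36 seats, so the divisor must be adjusted.
With modified divisor 5000: modified quotas Stonebridge 4.504, Ashgrove 4.411, Oakdale 3.435, Rivermont 20.397.
Rounding up: Stonebridge 5, Ashgrove 5, Oakdale 4, Rivermont 21 (total 35).
Rivermont receives 21.

21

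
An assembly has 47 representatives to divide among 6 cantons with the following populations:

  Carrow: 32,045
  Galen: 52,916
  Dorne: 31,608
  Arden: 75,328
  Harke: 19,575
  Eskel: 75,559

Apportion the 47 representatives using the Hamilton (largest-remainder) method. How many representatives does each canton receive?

Carrow: 5, Galen: 9, Dorne: 5, Arden: 12, Harke: 3, Eskel: 13

Standard divisor: 287031 ÷ 47 ≈ 6107.043.
Standard quotas: Carrow 5.2472, Galen 8.6648, Dorne 5.1757, Arden 12.3346, Harke 3.2053, Eskel 12.3724.
Lower quotas: Carrow 5, Galen 8, Dorne 5, Arden 12, Harke 3, Eskel 12 (sum 45, leaving 2 seats).
Remainders in descending order: Galen 0.6648, Eskel 0.3724, Arden 0.3346, Carrow 0.2472, Harke 0.2053, Dorne 0.1757.
The surplus seats go to Galen, Eskel.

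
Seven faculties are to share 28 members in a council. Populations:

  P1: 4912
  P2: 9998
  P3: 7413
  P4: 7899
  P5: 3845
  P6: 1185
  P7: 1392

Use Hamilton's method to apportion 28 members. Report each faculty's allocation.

P1 4, P2 7, P3 6, P4 6, P5 3, P6 1, P7 1

The standard divisor is 36644/28 ≈ 1308.714.
Standard quotas: P1 3.7533, P2 7.6396, P3 5.6643, P4 6.0357, P5 2.9380, P6 0.9055, P7 1.0636.
Lower quotas: P1 3, P2 7, P3 5, P4 6, P5 2, P6 0, P7 1 (sum 24, leaving 4 seats).
Remainders in descending order: P5 0.9380, P6 0.9055, P1 0.7533, P3 0.6643, P2 0.6396, P7 0.0636, P4 0.0357.
Largest remainders: P5, P6, P1, P3 receive the extra seats.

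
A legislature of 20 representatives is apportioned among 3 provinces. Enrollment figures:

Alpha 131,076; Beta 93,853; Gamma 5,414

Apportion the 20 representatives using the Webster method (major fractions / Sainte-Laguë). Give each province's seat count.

Standard divisor 230343/20 ≈ 11517.15; standard quotas: Alpha 11.381, Beta 8.149, Gamma 0.470.
Rounding to the nearest integer gives 11, 8, 0 = 19 seats, so the divisor must be adjusted.
With modified divisor 11291: modified quotas Alpha 11.609, Beta 8.312, Gamma 0.479.
Rounding to the nearest integer: Alpha 12, Beta 8, Gamma 0 (total 20).

Alpha: 12; Beta: 8; Gamma: 0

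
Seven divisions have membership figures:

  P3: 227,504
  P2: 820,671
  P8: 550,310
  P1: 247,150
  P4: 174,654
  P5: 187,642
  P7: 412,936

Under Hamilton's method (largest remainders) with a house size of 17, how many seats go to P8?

4

Standard divisor: 2620867 ÷ 17 ≈ 154168.647.
Standard quotas: P3 1.4757, P2 5.3232, P8 3.5695, P1 1.6031, P4 1.1329, P5 1.2171, P7 2.6785.
Lower quotas: P3 1, P2 5, P8 3, P1 1, P4 1, P5 1, P7 2 (sum 14, leaving 3 seats).
Remainders in descending order: P7 0.6785, P1 0.6031, P8 0.5695, P3 0.4757, P2 0.3232, P5 0.2171, P4 0.1329.
Largest remainders: P7, P1, P8 receive the extra seats.
P8 receives 4.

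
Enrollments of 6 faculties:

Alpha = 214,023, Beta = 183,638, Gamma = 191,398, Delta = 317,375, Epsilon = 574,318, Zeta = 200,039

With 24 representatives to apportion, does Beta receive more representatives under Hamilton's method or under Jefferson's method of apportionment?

Hamilton: Alpha 3, Beta 3, Gamma 3, Delta 4, Epsilon 8, Zeta 3.
Jefferson: Alpha 3, Beta 2, Gamma 3, Delta 4, Epsilon 9, Zeta 3.
Beta gets 3 under Hamilton and 2 under Jefferson.

Hamilton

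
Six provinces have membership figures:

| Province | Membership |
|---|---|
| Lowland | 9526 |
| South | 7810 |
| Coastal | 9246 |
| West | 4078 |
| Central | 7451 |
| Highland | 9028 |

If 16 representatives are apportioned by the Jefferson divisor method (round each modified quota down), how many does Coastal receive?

3

Standard divisor 47139/16 ≈ 2946.188; standard quotas: Lowland 3.233, South 2.651, Coastal 3.138, West 1.384, Central 2.529, Highland 3.064.
Rounding down gives 3, 2, 3, 1, 2, 3 = 14 seats, so the divisor must be adjusted.
With modified divisor 2400: modified quotas Lowland 3.969, South 3.254, Coastal 3.853, West 1.699, Central 3.105, Highland 3.762.
Rounding down: Lowland 3, South 3, Coastal 3, West 1, Central 3, Highland 3 (total 16).
Coastal receives 3.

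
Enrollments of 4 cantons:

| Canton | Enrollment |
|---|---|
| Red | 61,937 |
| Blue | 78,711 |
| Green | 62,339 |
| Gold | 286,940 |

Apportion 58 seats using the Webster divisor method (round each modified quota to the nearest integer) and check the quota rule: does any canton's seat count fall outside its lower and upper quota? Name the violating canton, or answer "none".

Standard quotas: Red 7.332, Blue 9.318, Green 7.380, Gold 33.969.
Webster allocation: Red 7, Blue 9, Green 7, Gold 35.
Gold has quota 33.969 (lower 33, upper 34) but receives 35 — outside the quota interval.

Gold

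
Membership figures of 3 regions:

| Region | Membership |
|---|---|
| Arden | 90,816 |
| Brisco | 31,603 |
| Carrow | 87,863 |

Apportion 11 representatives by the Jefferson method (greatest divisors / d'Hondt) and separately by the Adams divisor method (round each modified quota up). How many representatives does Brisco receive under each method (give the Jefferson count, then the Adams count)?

Jefferson: Arden 5, Brisco 1, Carrow 5.
Adams: Arden 5, Brisco 2, Carrow 4.
Brisco gets 1 under Jefferson and 2 under Adams.

1 and 2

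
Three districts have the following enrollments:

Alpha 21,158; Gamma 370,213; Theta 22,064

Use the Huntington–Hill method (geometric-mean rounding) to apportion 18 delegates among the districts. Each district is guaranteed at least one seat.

Alpha 1, Gamma 16, Theta 1

With divisor 23172: modified quotas Alpha 0.913, Gamma 15.977, Theta 0.952.
Geometric-mean thresholds: Alpha (min 1), Gamma √(15·16)=15.492, Theta (min 1).
Each quota rounded against its threshold gives Alpha 1, Gamma 16, Theta 1 (total 18).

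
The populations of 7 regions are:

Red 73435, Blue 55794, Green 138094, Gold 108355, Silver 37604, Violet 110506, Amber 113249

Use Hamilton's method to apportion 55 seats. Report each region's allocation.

Red: 6, Blue: 5, Green: 12, Gold: 9, Silver: 3, Violet: 10, Amber: 10

Standard divisor: 637037 ÷ 55 ≈ 11582.491.
Standard quotas: Red 6.3402, Blue 4.8171, Green 11.9227, Gold 9.3551, Silver 3.2466, Violet 9.5408, Amber 9.7776.
Lower quotas: Red 6, Blue 4, Green 11, Gold 9, Silver 3, Violet 9, Amber 9 (sum 51, leaving 4 seats).
Remainders in descending order: Green 0.9227, Blue 0.8171, Amber 0.7776, Violet 0.5408, Gold 0.3551, Red 0.3402, Silver 0.2466.
The surplus seats go to Green, Blue, Amber, Violet.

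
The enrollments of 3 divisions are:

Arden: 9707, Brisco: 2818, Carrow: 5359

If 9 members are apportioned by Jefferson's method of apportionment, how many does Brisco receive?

1

Standard divisor 17884/9 ≈ 1987.111; standard quotas: Arden 4.885, Brisco 1.418, Carrow 2.697.
Rounding down gives 4, 1, 2 = 7 seats, so the divisor must be adjusted.
With modified divisor 1700: modified quotas Arden 5.710, Brisco 1.658, Carrow 3.152.
Rounding down: Arden 5, Brisco 1, Carrow 3 (total 9).
Brisco receives 1.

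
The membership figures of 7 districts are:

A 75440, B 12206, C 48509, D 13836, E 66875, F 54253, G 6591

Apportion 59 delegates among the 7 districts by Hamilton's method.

Total 277710; standard divisor 277710/59 ≈ 4706.949.
Standard quotas: A 16.0274, B 2.5932, C 10.3058, D 2.9395, E 14.2077, F 11.5261, G 1.4003.
Lower quotas: A 16, B 2, C 10, D 2, E 14, F 11, G 1 (sum 56, leaving 3 seats).
Remainders in descending order: D 0.9395, B 0.5932, F 0.5261, G 0.4003, C 0.3058, E 0.2077, A 0.0274.
The surplus seats go to D, B, F.

A 16; B 3; C 10; D 3; E 14; F 12; G 1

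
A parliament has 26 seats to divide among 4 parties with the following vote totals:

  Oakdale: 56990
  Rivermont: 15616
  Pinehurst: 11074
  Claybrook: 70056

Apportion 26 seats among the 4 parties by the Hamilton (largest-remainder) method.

Oakdale 9, Rivermont 3, Pinehurst 2, Claybrook 12

The standard divisor is 153736/26 ≈ 5912.923.
Standard quotas: Oakdale 9.6382, Rivermont 2.6410, Pinehurst 1.8728, Claybrook 11.8479.
Lower quotas: Oakdale 9, Rivermont 2, Pinehurst 1, Claybrook 11 (sum 23, leaving 3 seats).
Remainders in descending order: Pinehurst 0.8728, Claybrook 0.8479, Rivermont 0.6410, Oakdale 0.6382.
The surplus seats go to Pinehurst, Claybrook, Rivermont.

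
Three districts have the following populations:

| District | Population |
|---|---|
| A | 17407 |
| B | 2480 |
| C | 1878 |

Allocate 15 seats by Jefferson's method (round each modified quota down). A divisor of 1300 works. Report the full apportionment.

A: 13; B: 1; C: 1

With modified divisor 1300: modified quotas A 13.390, B 1.908, C 1.445.
Rounding down: A 13, B 1, C 1 (total 15).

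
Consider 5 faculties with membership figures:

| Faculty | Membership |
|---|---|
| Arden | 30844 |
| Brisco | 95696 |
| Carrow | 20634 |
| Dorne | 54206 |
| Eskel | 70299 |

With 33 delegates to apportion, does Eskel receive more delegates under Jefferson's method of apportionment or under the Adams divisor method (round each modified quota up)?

Jefferson

Jefferson: Arden 3, Brisco 12, Carrow 2, Dorne 7, Eskel 9.
Adams: Arden 4, Brisco 11, Carrow 3, Dorne 7, Eskel 8.
Eskel gets 9 under Jefferson and 8 under Adams.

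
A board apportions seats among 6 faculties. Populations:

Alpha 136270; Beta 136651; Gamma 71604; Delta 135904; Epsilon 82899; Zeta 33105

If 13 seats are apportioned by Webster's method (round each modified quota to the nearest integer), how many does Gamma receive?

Standard divisor 596433/13 ≈ 45879.462; standard quotas: Alpha 2.970, Beta 2.978, Gamma 1.561, Delta 2.962, Epsilon 1.807, Zeta 0.722.
Rounding to the nearest integer gives 3, 3, 2, 3, 2, 1 = 14 seats, so the divisor must be adjusted.
With modified divisor 51000: modified quotas Alpha 2.672, Beta 2.679, Gamma 1.404, Delta 2.665, Epsilon 1.625, Zeta 0.649.
Rounding to the nearest integer: Alpha 3, Beta 3, Gamma 1, Delta 3, Epsilon 2, Zeta 1 (total 13).
Gamma receives 1.

1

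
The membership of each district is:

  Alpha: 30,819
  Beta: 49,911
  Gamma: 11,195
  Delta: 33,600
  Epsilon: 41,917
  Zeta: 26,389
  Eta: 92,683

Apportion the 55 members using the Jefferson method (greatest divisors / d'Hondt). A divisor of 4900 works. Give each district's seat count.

With modified divisor 4900: modified quotas Alpha 6.290, Beta 10.186, Gamma 2.285, Delta 6.857, Epsilon 8.554, Zeta 5.386, Eta 18.915.
Rounding down: Alpha 6, Beta 10, Gamma 2, Delta 6, Epsilon 8, Zeta 5, Eta 18 (total 55).

Alpha: 6, Beta: 10, Gamma: 2, Delta: 6, Epsilon: 8, Zeta: 5, Eta: 18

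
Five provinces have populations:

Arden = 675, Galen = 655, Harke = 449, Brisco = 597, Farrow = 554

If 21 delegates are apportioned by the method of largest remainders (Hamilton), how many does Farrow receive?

4

The standard divisor is 2930/21 ≈ 139.524.
Standard quotas: Arden 4.838, Galen 4.695, Harke 3.218, Brisco 4.279, Farrow 3.971.
Lower quotas: Arden 4, Galen 4, Harke 3, Brisco 4, Farrow 3 (sum 18, leaving 3 seats).
Remainders in descending order: Farrow 0.971, Arden 0.838, Galen 0.695, Brisco 0.279, Harke 0.218.
The surplus seats go to Farrow, Arden, Galen.
Farrow receives 4.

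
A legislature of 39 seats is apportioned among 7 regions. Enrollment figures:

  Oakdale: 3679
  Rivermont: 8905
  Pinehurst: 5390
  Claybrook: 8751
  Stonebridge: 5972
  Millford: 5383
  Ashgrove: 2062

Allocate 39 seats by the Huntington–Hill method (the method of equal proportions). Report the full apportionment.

Oakdale 4; Rivermont 9; Pinehurst 5; Claybrook 8; Stonebridge 6; Millford 5; Ashgrove 2

With divisor 1040: modified quotas Oakdale 3.538, Rivermont 8.562, Pinehurst 5.183, Claybrook 8.414, Stonebridge 5.742, Millford 5.176, Ashgrove 1.983.
Geometric-mean thresholds: Oakdale √(3·4)=3.464, Rivermont √(8·9)=8.485, Pinehurst √(5·6)=5.477, Claybrook √(8·9)=8.485, Stonebridge √(5·6)=5.477, Millford √(5·6)=5.477, Ashgrove √(1·2)=1.414.
Each quota rounded against its threshold gives Oakdale 4, Rivermont 9, Pinehurst 5, Claybrook 8, Stonebridge 6, Millford 5, Ashgrove 2 (total 39).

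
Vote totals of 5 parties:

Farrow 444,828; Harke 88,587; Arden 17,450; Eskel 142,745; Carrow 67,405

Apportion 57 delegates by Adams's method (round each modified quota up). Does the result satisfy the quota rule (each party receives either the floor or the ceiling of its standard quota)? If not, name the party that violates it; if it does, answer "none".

Standard quotas: Farrow 33.318, Harke 6.635, Arden 1.307, Eskel 10.692, Carrow 5.049.
Adams allocation: Farrow 32, Harke 7, Arden 2, Eskel 11, Carrow 5.
Farrow has quota 33.318 (lower 33, upper 34) but receives 32 — outside the quota interval.

Farrow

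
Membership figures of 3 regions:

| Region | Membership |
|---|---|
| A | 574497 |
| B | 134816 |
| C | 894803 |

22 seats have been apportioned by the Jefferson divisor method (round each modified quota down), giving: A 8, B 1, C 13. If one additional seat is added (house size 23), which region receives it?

B

Priority for the next seat is population ÷ (current seats + 1).
Priorities: A 63833.000, B 67408.000, C 63914.500.
Highest priority: B.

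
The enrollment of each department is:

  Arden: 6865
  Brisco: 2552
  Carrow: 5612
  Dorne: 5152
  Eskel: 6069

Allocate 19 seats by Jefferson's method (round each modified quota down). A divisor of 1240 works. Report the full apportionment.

With modified divisor 1240: modified quotas Arden 5.536, Brisco 2.058, Carrow 4.526, Dorne 4.155, Eskel 4.894.
Rounding down: Arden 5, Brisco 2, Carrow 4, Dorne 4, Eskel 4 (total 19).

Arden=5; Brisco=2; Carrow=4; Dorne=4; Eskel=4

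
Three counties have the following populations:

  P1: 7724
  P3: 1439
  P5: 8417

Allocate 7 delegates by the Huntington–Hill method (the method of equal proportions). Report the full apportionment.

P1=3; P3=1; P5=3

With divisor 2792: modified quotas P1 2.766, P3 0.515, P5 3.015.
Geometric-mean thresholds: P1 √(2·3)=2.449, P3 (min 1), P5 √(3·4)=3.464.
Each quota rounded against its threshold gives P1 3, P3 1, P5 3 (total 7).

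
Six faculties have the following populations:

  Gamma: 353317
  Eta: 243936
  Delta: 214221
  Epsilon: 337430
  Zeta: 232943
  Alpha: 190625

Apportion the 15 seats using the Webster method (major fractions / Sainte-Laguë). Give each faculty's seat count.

Gamma 4, Eta 2, Delta 2, Epsilon 3, Zeta 2, Alpha 2

Standard divisor 1572472/15 ≈ 104831.467; standard quotas: Gamma 3.370, Eta 2.327, Delta 2.043, Epsilon 3.219, Zeta 2.222, Alpha 1.818.
Rounding to the nearest integer gives 3, 2, 2, 3, 2, 2 = 14 seats, so the divisor must be adjusted.
With modified divisor 99300: modified quotas Gamma 3.558, Eta 2.457, Delta 2.157, Epsilon 3.398, Zeta 2.346, Alpha 1.920.
Rounding to the nearest integer: Gamma 4, Eta 2, Delta 2, Epsilon 3, Zeta 2, Alpha 2 (total 15).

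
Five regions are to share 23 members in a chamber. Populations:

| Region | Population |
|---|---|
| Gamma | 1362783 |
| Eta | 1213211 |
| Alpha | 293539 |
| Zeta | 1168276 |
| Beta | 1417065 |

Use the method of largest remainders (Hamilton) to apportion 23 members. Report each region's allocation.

Gamma 6, Eta 5, Alpha 1, Zeta 5, Beta 6

Standard divisor: 5454874 ÷ 23 ≈ 237168.435.
Standard quotas: Gamma 5.7461, Eta 5.1154, Alpha 1.2377, Zeta 4.9259, Beta 5.9749.
Lower quotas: Gamma 5, Eta 5, Alpha 1, Zeta 4, Beta 5 (sum 20, leaving 3 seats).
Remainders in descending order: Beta 0.9749, Zeta 0.9259, Gamma 0.7461, Alpha 0.2377, Eta 0.1154.
Largest remainders: Beta, Zeta, Gamma receive the extra seats.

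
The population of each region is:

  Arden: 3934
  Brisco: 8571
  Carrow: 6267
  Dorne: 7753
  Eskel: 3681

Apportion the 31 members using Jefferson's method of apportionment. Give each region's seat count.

Standard divisor 30206/31 ≈ 974.387; standard quotas: Arden 4.037, Brisco 8.796, Carrow 6.432, Dorne 7.957, Eskel 3.778.
Rounding down gives 4, 8, 6, 7, 3 = 28 seats, so the divisor must be adjusted.
With modified divisor 900: modified quotas Arden 4.371, Brisco 9.523, Carrow 6.963, Dorne 8.614, Eskel 4.090.
Rounding down: Arden 4, Brisco 9, Carrow 6, Dorne 8, Eskel 4 (total 31).

Arden 4, Brisco 9, Carrow 6, Dorne 8, Eskel 4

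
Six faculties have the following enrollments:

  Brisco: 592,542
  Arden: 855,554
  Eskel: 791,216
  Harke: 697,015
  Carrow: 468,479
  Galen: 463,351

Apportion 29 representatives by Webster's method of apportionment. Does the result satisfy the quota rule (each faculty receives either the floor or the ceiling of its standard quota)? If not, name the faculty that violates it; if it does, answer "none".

none

Standard quotas: Brisco 4.442, Arden 6.414, Eskel 5.932, Harke 5.226, Carrow 3.512, Galen 3.474.
Webster allocation: Brisco 4, Arden 6, Eskel 6, Harke 5, Carrow 4, Galen 4.
Every allocation lies between the lower and upper quota.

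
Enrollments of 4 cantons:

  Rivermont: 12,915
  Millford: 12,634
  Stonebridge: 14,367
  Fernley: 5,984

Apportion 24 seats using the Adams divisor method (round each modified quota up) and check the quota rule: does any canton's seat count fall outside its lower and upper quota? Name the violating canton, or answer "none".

Standard quotas: Rivermont 6.753, Millford 6.606, Stonebridge 7.512, Fernley 3.129.
Adams allocation: Rivermont 7, Millford 7, Stonebridge 7, Fernley 3.
Every allocation lies between the lower and upper quota.

none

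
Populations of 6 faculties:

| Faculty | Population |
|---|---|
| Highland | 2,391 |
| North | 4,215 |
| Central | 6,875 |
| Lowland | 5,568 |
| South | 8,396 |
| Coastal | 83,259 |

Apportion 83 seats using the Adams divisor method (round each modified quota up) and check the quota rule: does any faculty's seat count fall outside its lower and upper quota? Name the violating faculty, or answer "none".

Coastal

Standard quotas: Highland 1.793, North 3.160, Central 5.155, Lowland 4.175, South 6.295, Coastal 62.423.
Adams allocation: Highland 2, North 4, Central 5, Lowland 5, South 7, Coastal 60.
Coastal has quota 62.423 (lower 62, upper 63) but receives 60 — outside the quota interval.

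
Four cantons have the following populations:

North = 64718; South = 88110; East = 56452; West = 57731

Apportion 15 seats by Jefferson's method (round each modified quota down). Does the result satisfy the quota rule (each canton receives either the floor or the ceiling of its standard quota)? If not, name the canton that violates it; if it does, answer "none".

Standard quotas: North 3.636, South 4.950, East 3.171, West 3.243.
Jefferson allocation: North 4, South 5, East 3, West 3.
Every allocation lies between the lower and upper quota.

none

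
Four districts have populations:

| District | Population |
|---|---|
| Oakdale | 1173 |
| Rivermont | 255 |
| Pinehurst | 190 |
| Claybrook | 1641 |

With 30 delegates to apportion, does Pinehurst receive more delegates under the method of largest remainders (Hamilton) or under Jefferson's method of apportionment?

Hamilton

Hamilton: Oakdale 11, Rivermont 2, Pinehurst 2, Claybrook 15.
Jefferson: Oakdale 11, Rivermont 2, Pinehurst 1, Claybrook 16.
Pinehurst gets 2 under Hamilton and 1 under Jefferson.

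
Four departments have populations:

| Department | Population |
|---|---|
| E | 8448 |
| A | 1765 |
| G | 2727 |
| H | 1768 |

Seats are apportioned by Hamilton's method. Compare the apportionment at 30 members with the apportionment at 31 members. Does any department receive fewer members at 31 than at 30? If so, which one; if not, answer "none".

A

At 30 seats: E 17, A 4, G 5, H 4.
At 31 seats: E 18, A 3, G 6, H 4.
A drops from 4 to 3.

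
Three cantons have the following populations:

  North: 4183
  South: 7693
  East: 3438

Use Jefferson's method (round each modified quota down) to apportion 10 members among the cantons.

Standard divisor 15314/10 ≈ 1531.4; standard quotas: North 2.731, South 5.024, East 2.245.
Rounding down gives 2, 5, 2 = 9 seats, so the divisor must be adjusted.
With modified divisor 1300: modified quotas North 3.218, South 5.918, East 2.645.
Rounding down: North 3, South 5, East 2 (total 10).

North=3; South=5; East=2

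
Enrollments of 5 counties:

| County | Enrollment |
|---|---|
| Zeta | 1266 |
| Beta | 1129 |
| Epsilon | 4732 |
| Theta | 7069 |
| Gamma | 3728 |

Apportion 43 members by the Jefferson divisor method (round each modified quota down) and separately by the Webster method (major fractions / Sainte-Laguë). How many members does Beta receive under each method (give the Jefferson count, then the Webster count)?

2 and 3

Jefferson: Zeta 3, Beta 2, Epsilon 12, Theta 17, Gamma 9.
Webster: Zeta 3, Beta 3, Epsilon 11, Theta 17, Gamma 9.
Beta gets 2 under Jefferson and 3 under Webster.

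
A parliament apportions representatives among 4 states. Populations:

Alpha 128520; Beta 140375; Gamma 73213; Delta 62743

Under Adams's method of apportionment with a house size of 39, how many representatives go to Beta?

Standard divisor 404851/39 ≈ 10380.795; standard quotas: Alpha 12.381, Beta 13.523, Gamma 7.053, Delta 6.044.
Rounding up gives 13, 14, 8, 7 = 42 seats, so the divisor must be adjusted.
With modified divisor 10750: modified quotas Alpha 11.955, Beta 13.058, Gamma 6.811, Delta 5.837.
Rounding up: Alpha 12, Beta 14, Gamma 7, Delta 6 (total 39).
Beta receives 14.

14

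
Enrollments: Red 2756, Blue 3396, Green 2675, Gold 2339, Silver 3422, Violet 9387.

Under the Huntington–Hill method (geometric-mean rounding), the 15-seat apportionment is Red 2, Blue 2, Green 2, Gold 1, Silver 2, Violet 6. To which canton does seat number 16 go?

Priority for the next seat is population ÷ (√(s·(s+1))).
Priorities: Red 1125.132, Blue 1386.411, Green 1092.064, Gold 1653.923, Silver 1397.026, Violet 1448.446.
Highest priority: Gold.

Gold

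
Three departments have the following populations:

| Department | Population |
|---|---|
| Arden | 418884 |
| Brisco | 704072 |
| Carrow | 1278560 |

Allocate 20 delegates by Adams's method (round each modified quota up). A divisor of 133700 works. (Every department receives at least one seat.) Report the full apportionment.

Arden=4, Brisco=6, Carrow=10

With modified divisor 133700: modified quotas Arden 3.133, Brisco 5.266, Carrow 9.563.
Rounding up: Arden 4, Brisco 6, Carrow 10 (total 20).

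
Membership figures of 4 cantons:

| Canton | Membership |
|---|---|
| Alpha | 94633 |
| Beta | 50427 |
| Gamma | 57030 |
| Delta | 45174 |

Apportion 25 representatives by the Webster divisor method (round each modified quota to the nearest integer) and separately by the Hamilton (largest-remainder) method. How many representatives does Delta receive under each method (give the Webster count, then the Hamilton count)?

Webster: Alpha 9, Beta 5, Gamma 6, Delta 5.
Hamilton: Alpha 10, Beta 5, Gamma 6, Delta 4.
Delta gets 5 under Webster and 4 under Hamilton.

5 and 4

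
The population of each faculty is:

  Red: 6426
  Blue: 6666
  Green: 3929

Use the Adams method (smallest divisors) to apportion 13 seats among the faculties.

Red=5; Blue=5; Green=3

Standard divisor 17021/13 ≈ 1309.308; standard quotas: Red 4.908, Blue 5.091, Green 3.001.
Rounding up gives 5, 6, 4 = 15 seats, so the divisor must be adjusted.
With modified divisor 1500: modified quotas Red 4.284, Blue 4.444, Green 2.619.
Rounding up: Red 5, Blue 5, Green 3 (total 13).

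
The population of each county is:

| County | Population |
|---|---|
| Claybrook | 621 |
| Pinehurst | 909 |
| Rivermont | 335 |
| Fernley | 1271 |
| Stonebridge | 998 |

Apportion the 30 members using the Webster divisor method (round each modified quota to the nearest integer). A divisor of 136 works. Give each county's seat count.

Claybrook=5; Pinehurst=7; Rivermont=2; Fernley=9; Stonebridge=7

With modified divisor 136: modified quotas Claybrook 4.566, Pinehurst 6.684, Rivermont 2.463, Fernley 9.346, Stonebridge 7.338.
Rounding to the nearest integer: Claybrook 5, Pinehurst 7, Rivermont 2, Fernley 9, Stonebridge 7 (total 30).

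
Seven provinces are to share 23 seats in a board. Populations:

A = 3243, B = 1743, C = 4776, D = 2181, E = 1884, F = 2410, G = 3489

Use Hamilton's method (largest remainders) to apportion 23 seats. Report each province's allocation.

The standard divisor is 19726/23 ≈ 857.652.
Standard quotas: A 3.781, B 2.032, C 5.569, D 2.543, E 2.197, F 2.810, G 4.068.
Lower quotas: A 3, B 2, C 5, D 2, E 2, F 2, G 4 (sum 20, leaving 3 seats).
Remainders in descending order: F 0.810, A 0.781, C 0.569, D 0.543, E 0.197, G 0.068, B 0.032.
Largest remainders: F, A, C receive the extra seats.

A 4, B 2, C 6, D 2, E 2, F 3, G 4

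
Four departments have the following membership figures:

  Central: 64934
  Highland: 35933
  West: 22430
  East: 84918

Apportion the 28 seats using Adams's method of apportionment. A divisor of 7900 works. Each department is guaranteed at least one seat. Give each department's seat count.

Central=9; Highland=5; West=3; East=11

With modified divisor 7900: modified quotas Central 8.219, Highland 4.548, West 2.839, East 10.749.
Rounding up: Central 9, Highland 5, West 3, East 11 (total 28).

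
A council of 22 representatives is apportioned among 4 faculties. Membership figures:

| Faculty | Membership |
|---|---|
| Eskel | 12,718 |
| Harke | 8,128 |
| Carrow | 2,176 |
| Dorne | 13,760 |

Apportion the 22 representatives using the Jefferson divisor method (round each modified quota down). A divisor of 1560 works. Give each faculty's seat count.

Eskel 8; Harke 5; Carrow 1; Dorne 8

With modified divisor 1560: modified quotas Eskel 8.153, Harke 5.210, Carrow 1.395, Dorne 8.821.
Rounding down: Eskel 8, Harke 5, Carrow 1, Dorne 8 (total 22).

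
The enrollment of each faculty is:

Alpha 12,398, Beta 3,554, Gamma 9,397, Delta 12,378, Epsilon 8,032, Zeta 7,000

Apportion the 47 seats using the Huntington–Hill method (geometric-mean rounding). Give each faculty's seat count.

With divisor 1094: modified quotas Alpha 11.333, Beta 3.249, Gamma 8.590, Delta 11.314, Epsilon 7.342, Zeta 6.399.
Geometric-mean thresholds: Alpha √(11·12)=11.489, Beta √(3·4)=3.464, Gamma √(8·9)=8.485, Delta √(11·12)=11.489, Epsilon √(7·8)=7.483, Zeta √(6·7)=6.481.
Each quota rounded against its threshold gives Alpha 11, Beta 3, Gamma 9, Delta 11, Epsilon 7, Zeta 6 (total 47).

Alpha 11, Beta 3, Gamma 9, Delta 11, Epsilon 7, Zeta 6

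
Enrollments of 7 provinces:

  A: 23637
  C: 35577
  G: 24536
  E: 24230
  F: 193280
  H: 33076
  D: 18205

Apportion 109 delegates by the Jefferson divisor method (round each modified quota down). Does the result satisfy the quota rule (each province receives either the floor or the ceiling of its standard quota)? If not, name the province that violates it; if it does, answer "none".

F

Standard quotas: A 7.308, C 11.000, G 7.586, E 7.492, F 59.759, H 10.227, D 5.629.
Jefferson allocation: A 7, C 11, G 7, E 7, F 62, H 10, D 5.
F has quota 59.759 (lower 59, upper 60) but receives 62 — outside the quota interval.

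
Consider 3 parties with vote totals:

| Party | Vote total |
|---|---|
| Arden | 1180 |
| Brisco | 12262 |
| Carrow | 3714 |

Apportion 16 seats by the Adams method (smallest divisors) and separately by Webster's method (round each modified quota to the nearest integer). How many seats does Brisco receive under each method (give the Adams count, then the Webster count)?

Adams: Arden 1, Brisco 11, Carrow 4.
Webster: Arden 1, Brisco 12, Carrow 3.
Brisco gets 11 under Adams and 12 under Webster.

11 and 12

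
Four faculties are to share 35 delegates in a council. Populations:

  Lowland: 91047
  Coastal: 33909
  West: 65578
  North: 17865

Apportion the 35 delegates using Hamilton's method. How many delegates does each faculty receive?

Standard divisor: 208399 ÷ 35 ≈ 5954.257.
Standard quotas: Lowland 15.2911, Coastal 5.6949, West 11.0136, North 3.0004.
Lower quotas: Lowland 15, Coastal 5, West 11, North 3 (sum 34, leaving 1 seat).
Remainders in descending order: Coastal 0.6949, Lowland 0.2911, West 0.0136, North 0.0004.
Largest remainder: Coastal receives the extra seat.

Lowland: 15; Coastal: 6; West: 11; North: 3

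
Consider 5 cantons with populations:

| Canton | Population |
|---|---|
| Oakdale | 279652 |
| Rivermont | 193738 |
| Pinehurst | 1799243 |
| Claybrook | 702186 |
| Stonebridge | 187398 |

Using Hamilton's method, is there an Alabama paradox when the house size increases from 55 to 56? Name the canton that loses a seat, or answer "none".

Rivermont

At 55 seats: Oakdale 5, Rivermont 4, Pinehurst 31, Claybrook 12, Stonebridge 3.
At 56 seats: Oakdale 5, Rivermont 3, Pinehurst 32, Claybrook 13, Stonebridge 3.
Rivermont drops from 4 to 3.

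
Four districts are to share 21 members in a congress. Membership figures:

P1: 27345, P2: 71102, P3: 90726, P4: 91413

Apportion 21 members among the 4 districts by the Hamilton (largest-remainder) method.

P1 2; P2 5; P3 7; P4 7

Total 280586; standard divisor 280586/21 ≈ 13361.238.
Standard quotas: P1 2.0466, P2 5.3215, P3 6.7902, P4 6.8417.
Lower quotas: P1 2, P2 5, P3 6, P4 6 (sum 19, leaving 2 seats).
Remainders in descending order: P4 0.8417, P3 0.7902, P2 0.3215, P1 0.0466.
The surplus seats go to P4, P3.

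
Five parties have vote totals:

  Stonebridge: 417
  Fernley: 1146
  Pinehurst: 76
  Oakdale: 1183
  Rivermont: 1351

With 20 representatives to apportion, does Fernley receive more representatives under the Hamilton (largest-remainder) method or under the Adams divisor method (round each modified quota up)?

Hamilton: Stonebridge 2, Fernley 6, Pinehurst 0, Oakdale 6, Rivermont 6.
Adams: Stonebridge 2, Fernley 5, Pinehurst 1, Oakdale 6, Rivermont 6.
Fernley gets 6 under Hamilton and 5 under Adams.

Hamilton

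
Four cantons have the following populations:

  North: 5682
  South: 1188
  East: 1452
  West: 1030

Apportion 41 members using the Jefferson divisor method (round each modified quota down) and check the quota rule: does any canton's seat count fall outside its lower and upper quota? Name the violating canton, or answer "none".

North

Standard quotas: North 24.910, South 5.208, East 6.366, West 4.516.
Jefferson allocation: North 26, South 5, East 6, West 4.
North has quota 24.910 (lower 24, upper 25) but receives 26 — outside the quota interval.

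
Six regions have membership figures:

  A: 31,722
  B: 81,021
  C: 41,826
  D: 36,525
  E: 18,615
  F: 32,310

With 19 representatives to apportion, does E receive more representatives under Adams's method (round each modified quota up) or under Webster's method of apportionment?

Adams

Adams: A 2, B 6, C 3, D 3, E 2, F 3.
Webster: A 3, B 6, C 3, D 3, E 1, F 3.
E gets 2 under Adams and 1 under Webster.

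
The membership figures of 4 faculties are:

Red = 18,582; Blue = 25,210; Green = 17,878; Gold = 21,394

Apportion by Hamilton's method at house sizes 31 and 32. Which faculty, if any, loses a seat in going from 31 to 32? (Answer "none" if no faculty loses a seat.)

At 31 seats: Red 7, Blue 9, Green 7, Gold 8.
At 32 seats: Red 7, Blue 10, Green 7, Gold 8.
No faculty's allocation decreased.

none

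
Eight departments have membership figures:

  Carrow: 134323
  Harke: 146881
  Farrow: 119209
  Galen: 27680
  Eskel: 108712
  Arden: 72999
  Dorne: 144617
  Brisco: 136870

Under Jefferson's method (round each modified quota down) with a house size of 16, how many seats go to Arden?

1

Standard divisor 891291/16 ≈ 55705.688; standard quotas: Carrow 2.411, Harke 2.637, Farrow 2.140, Galen 0.497, Eskel 1.952, Arden 1.310, Dorne 2.596, Brisco 2.457.
Rounding down gives 2, 2, 2, 0, 1, 1, 2, 2 = 12 seats, so the divisor must be adjusted.
With modified divisor 45200: modified quotas Carrow 2.972, Harke 3.250, Farrow 2.637, Galen 0.612, Eskel 2.405, Arden 1.615, Dorne 3.199, Brisco 3.028.
Rounding down: Carrow 2, Harke 3, Farrow 2, Galen 0, Eskel 2, Arden 1, Dorne 3, Brisco 3 (total 16).
Arden receives 1.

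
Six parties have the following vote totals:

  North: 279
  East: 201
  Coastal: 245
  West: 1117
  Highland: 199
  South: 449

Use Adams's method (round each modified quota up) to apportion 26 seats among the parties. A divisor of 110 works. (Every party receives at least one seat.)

With modified divisor 110: modified quotas North 2.536, East 1.827, Coastal 2.227, West 10.155, Highland 1.809, South 4.082.
Rounding up: North 3, East 2, Coastal 3, West 11, Highland 2, South 5 (total 26).

North 3; East 2; Coastal 3; West 11; Highland 2; South 5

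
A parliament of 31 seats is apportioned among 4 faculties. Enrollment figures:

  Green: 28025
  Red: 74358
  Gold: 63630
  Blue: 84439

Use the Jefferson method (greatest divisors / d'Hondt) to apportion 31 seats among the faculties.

Green 3, Red 9, Gold 8, Blue 11

Standard divisor 250452/31 ≈ 8079.097; standard quotas: Green 3.469, Red 9.204, Gold 7.876, Blue 10.452.
Rounding down gives 3, 9, 7, 10 = 29 seats, so the divisor must be adjusted.
With modified divisor 7600: modified quotas Green 3.688, Red 9.784, Gold 8.372, Blue 11.110.
Rounding down: Green 3, Red 9, Gold 8, Blue 11 (total 31).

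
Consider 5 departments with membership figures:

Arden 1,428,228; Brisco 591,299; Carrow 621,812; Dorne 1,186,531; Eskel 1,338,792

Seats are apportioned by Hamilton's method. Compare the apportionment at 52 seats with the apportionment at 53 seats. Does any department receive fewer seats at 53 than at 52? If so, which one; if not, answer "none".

At 52 seats: Arden 14, Brisco 6, Carrow 6, Dorne 12, Eskel 14.
At 53 seats: Arden 15, Brisco 6, Carrow 6, Dorne 12, Eskel 14.
No department's allocation decreased.

none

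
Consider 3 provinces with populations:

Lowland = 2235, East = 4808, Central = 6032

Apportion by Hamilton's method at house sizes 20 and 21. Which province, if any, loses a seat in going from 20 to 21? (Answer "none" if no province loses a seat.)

At 20 seats: Lowland 4, East 7, Central 9.
At 21 seats: Lowland 3, East 8, Central 10.
Lowland drops from 4 to 3.

Lowland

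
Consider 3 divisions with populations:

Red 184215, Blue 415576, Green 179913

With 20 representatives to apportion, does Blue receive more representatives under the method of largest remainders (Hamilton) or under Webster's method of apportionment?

Hamilton: Red 5, Blue 11, Green 4.
Webster: Red 5, Blue 10, Green 5.
Blue gets 11 under Hamilton and 10 under Webster.

Hamilton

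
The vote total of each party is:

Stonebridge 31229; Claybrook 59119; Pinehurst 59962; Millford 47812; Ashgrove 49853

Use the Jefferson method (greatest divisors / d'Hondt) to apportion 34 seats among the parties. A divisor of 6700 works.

Stonebridge: 4, Claybrook: 8, Pinehurst: 8, Millford: 7, Ashgrove: 7

With modified divisor 6700: modified quotas Stonebridge 4.661, Claybrook 8.824, Pinehurst 8.950, Millford 7.136, Ashgrove 7.441.
Rounding down: Stonebridge 4, Claybrook 8, Pinehurst 8, Millford 7, Ashgrove 7 (total 34).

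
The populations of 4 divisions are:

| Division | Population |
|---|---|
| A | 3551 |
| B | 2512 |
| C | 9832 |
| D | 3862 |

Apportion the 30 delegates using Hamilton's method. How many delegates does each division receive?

The standard divisor is 19757/30 ≈ 658.567.
Standard quotas: A 5.3920, B 3.8143, C 14.9294, D 5.8643.
Lower quotas: A 5, B 3, C 14, D 5 (sum 27, leaving 3 seats).
Remainders in descending order: C 0.9294, D 0.8643, B 0.8143, A 0.3920.
Largest remainders: C, D, B receive the extra seats.

A: 5, B: 4, C: 15, D: 6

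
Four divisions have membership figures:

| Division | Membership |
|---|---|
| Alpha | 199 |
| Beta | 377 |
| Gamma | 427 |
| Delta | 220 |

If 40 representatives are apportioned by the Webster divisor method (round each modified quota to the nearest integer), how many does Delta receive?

Standard divisor 1223/40 ≈ 30.575; standard quotas: Alpha 6.509, Beta 12.330, Gamma 13.966, Delta 7.195.
Rounding to the nearest integer gives Alpha 7, Beta 12, Gamma 14, Delta 7 — total 40, matching the house size, so no adjustment is needed.
Delta receives 7.

7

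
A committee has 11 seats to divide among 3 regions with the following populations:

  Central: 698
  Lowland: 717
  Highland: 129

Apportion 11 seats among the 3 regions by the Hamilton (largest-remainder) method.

Central 5, Lowland 5, Highland 1

Total 1544; standard divisor 1544/11 ≈ 140.364.
Standard quotas: Central 4.973, Lowland 5.108, Highland 0.919.
Lower quotas: Central 4, Lowland 5, Highland 0 (sum 9, leaving 2 seats).
Remainders in descending order: Central 0.973, Highland 0.919, Lowland 0.108.
Largest remainders: Central, Highland receive the extra seats.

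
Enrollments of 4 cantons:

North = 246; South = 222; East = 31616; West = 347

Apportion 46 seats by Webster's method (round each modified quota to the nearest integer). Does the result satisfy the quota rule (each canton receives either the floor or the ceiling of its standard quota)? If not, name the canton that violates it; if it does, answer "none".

East

Standard quotas: North 0.349, South 0.315, East 44.844, West 0.492.
Webster allocation: North 0, South 0, East 46, West 0.
East has quota 44.844 (lower 44, upper 45) but receives 46 — outside the quota interval.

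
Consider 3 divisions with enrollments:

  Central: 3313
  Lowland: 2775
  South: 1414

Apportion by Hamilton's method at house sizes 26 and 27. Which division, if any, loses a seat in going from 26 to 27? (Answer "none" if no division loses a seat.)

none

At 26 seats: Central 11, Lowland 10, South 5.
At 27 seats: Central 12, Lowland 10, South 5.
No division's allocation decreased.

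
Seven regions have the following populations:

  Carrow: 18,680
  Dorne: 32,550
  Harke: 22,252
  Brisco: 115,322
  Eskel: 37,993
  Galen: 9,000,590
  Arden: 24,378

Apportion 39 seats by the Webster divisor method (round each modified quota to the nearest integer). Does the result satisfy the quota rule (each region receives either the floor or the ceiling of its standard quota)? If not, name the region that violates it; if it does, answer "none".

Standard quotas: Carrow 0.079, Dorne 0.137, Harke 0.094, Brisco 0.486, Eskel 0.160, Galen 37.941, Arden 0.103.
Webster allocation: Carrow 0, Dorne 0, Harke 0, Brisco 0, Eskel 0, Galen 39, Arden 0.
Galen has quota 37.941 (lower 37, upper 38) but receives 39 — outside the quota interval.

Galen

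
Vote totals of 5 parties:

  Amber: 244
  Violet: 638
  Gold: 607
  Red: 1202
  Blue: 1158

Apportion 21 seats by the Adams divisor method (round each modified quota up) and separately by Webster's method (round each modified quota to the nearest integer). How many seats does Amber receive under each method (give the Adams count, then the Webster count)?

Adams: Amber 2, Violet 4, Gold 3, Red 6, Blue 6.
Webster: Amber 1, Violet 4, Gold 3, Red 7, Blue 6.
Amber gets 2 under Adams and 1 under Webster.

2 and 1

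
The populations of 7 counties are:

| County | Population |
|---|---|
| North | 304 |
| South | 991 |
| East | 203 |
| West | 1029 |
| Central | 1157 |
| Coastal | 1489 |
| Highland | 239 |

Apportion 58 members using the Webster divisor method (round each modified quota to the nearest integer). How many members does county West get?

11

Standard divisor 5412/58 ≈ 93.31; standard quotas: North 3.258, South 10.620, East 2.176, West 11.028, Central 12.399, Coastal 15.958, Highland 2.561.
Rounding to the nearest integer gives North 3, South 11, East 2, West 11, Central 12, Coastal 16, Highland 3 — total 58, matching the house size, so no adjustment is needed.
West receives 11.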